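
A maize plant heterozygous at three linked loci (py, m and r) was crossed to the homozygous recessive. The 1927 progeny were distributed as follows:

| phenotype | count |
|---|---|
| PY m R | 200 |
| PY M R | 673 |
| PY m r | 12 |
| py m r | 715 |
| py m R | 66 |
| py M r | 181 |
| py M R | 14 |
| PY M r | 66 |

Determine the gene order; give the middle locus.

The two most frequent reciprocal classes, PY M R and py m r, are the parental types, so the F1 was PY M R / py m r.
The two rarest classes, py M R and PY m r, are the double crossovers. Comparing them with the parentals, only the py allele has switched, so py is the middle locus and the order is r – py – m.

py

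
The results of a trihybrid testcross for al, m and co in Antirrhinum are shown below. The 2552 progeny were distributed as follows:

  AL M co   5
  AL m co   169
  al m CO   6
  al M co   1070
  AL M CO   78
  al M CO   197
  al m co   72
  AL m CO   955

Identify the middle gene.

al

The two most frequent reciprocal classes, al M co and AL m CO, are the parental types, so the F1 was al M co / AL m CO.
The two rarest classes, AL M co and al m CO, are the double crossovers. Comparing them with the parentals, only the al allele has switched, so al is the middle locus and the order is m – al – co.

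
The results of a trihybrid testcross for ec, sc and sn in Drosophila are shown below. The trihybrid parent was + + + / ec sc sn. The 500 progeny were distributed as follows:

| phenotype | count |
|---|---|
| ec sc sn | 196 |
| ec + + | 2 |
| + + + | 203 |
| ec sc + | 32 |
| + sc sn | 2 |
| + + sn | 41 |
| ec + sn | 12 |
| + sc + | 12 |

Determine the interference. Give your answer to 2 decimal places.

The two rarest classes, ec + + and + sc sn, are the double crossovers. Comparing them with the parentals, only the ec allele has switched, so ec is the middle locus and the order is sn – ec – sc.
sn–ec: (73 + 4)/500 = 0.1540; ec–sc: (24 + 4)/500 = 0.0560.
Expected DCO frequency = 0.1540 × 0.0560 ≈ 0.00862; observed = 4/500 ≈ 0.00800.
Coefficient of coincidence = 0.00800/0.00862 ≈ 0.93; interference = 1 − 0.93 = 0.07.

0.07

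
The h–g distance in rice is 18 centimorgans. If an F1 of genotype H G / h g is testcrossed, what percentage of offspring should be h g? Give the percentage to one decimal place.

A map distance of 18 centimorgans corresponds to a recombination frequency of 0.180.
The F1 is H G / h g, so h g is a parental gamete class with expected frequency (1 − r)/2 = 0.820/2 = 0.4100.
That is 0.4100 = 41.0% of the progeny.

41.0%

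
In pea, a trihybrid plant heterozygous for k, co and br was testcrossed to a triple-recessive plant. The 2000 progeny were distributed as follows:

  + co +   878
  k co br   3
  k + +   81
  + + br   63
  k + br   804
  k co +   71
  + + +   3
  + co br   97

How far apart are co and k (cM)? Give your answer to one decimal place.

The two most frequent reciprocal classes, k + br and + co +, are the parental types, so the F1 was k + br / + co +.
The two rarest classes, k co br and + + +, are the double crossovers. Comparing them with the parentals, only the co allele has switched, so co is the middle locus and the order is k – co – br.
Crossovers in the k–co interval produce the single-crossover classes + + br and k co + (63 + 71 = 134) plus the double crossovers (6).
RF(k–co) = (134 + 6) / 2000 = 140/2000 = 0.0700 → 7.0 cM.

7.0 cM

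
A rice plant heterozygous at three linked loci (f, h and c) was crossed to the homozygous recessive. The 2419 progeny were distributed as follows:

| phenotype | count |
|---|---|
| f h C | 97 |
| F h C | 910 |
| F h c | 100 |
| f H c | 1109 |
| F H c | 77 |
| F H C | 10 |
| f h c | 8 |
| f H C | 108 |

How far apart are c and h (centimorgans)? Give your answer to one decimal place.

9.3 centimorgans

The two most frequent reciprocal classes, f H c and F h C, are the parental types, so the F1 was f H c / F h C.
The two rarest classes, f h c and F H C, are the double crossovers. Comparing them with the parentals, only the h allele has switched, so h is the middle locus and the order is c – h – f.
Crossovers in the c–h interval produce the single-crossover classes f H C and F h c (108 + 100 = 208) plus the double crossovers (18).
RF(c–h) = (208 + 18) / 2419 = 226/2419 = 0.0934 → 9.3 centimorgans.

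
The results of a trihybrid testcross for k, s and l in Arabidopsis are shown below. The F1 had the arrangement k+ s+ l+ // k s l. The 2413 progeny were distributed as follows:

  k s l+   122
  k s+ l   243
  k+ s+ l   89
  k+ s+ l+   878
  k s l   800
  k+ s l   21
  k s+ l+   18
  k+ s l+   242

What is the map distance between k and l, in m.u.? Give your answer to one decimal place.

10.4 m.u.

The two rarest classes, k s+ l+ and k+ s l, are the double crossovers. Comparing them with the parentals, only the k allele has switched, so k is the middle locus and the order is s – k – l.
Crossovers in the k–l interval produce the single-crossover classes k+ s+ l and k s l+ (89 + 122 = 211) plus the double crossovers (39).
RF(k–l) = (211 + 39) / 2413 = 250/2413 = 0.1036 → 10.4 m.u.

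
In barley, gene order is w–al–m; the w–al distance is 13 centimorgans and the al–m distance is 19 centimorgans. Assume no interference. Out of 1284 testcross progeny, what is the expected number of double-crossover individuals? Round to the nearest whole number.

Map distances give recombination frequencies of 0.130 and 0.190 for the two intervals.
With no interference, expected double-crossover frequency = 0.130 × 0.190 = 0.02470.
Expected number = 0.02470 × 1284 = 31.71 ≈ 32.

32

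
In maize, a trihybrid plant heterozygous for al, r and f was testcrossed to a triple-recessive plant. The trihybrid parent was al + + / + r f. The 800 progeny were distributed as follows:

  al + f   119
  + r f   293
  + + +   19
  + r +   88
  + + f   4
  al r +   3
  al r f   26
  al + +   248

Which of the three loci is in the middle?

The two rarest classes, al r + and + + f, are the double crossovers. Comparing them with the parentals, only the r allele has switched, so r is the middle locus and the order is al – r – f.

r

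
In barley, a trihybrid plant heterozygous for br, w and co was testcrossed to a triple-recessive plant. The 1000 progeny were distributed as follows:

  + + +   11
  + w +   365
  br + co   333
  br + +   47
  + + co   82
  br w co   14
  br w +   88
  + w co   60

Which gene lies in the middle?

The two most frequent reciprocal classes, br + co and + w +, are the parental types, so the F1 was br + co / + w +.
The two rarest classes, br w co and + + +, are the double crossovers. Comparing them with the parentals, only the w allele has switched, so w is the middle locus and the order is co – w – br.

w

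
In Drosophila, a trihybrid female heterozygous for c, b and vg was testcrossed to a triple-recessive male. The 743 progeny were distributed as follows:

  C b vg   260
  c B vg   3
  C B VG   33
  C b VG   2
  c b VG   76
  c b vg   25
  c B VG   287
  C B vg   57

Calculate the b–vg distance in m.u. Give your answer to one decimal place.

The two most frequent reciprocal classes, C b vg and c B VG, are the parental types, so the F1 was C b vg / c B VG.
The two rarest classes, C b VG and c B vg, are the double crossovers. Comparing them with the parentals, only the vg allele has switched, so vg is the middle locus and the order is b – vg – c.
Crossovers in the b–vg interval produce the single-crossover classes C B vg and c b VG (57 + 76 = 133) plus the double crossovers (5).
RF(b–vg) = (133 + 5) / 743 = 138/743 = 0.1857 → 18.6 m.u.

18.6 m.u.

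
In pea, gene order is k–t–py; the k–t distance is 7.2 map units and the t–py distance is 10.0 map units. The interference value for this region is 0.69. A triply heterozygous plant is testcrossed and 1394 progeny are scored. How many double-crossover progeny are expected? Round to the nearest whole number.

3

Map distances give recombination frequencies of 0.072 and 0.100 for the two intervals.
With interference 0.69 (so coincidence = 0.31), expected double-crossover frequency = 0.072 × 0.100 × 0.31 = 0.00223.
Expected number = 0.00223 × 1394 = 3.11 ≈ 3.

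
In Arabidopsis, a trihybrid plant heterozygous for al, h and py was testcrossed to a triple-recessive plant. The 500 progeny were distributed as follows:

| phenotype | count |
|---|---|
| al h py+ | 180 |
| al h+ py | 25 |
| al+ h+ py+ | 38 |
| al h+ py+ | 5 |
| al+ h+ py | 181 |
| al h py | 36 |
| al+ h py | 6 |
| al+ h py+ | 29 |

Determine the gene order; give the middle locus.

The two most frequent reciprocal classes, al h py+ and al+ h+ py, are the parental types, so the F1 was al h py+ / al+ h+ py.
The two rarest classes, al h+ py+ and al+ h py, are the double crossovers. Comparing them with the parentals, only the h allele has switched, so h is the middle locus and the order is al – h – py.

h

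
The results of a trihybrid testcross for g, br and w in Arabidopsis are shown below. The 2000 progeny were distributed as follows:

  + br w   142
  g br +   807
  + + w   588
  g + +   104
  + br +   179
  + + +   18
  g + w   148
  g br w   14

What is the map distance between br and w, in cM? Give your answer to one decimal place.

The two most frequent reciprocal classes, g br + and + + w, are the parental types, so the F1 was g br + / + + w.
The two rarest classes, g br w and + + +, are the double crossovers. Comparing them with the parentals, only the w allele has switched, so w is the middle locus and the order is g – w – br.
Crossovers in the w–br interval produce the single-crossover classes g + + and + br w (104 + 142 = 246) plus the double crossovers (32).
RF(w–br) = (246 + 32) / 2000 = 278/2000 = 0.1390 → 13.9 cM.

13.9 cM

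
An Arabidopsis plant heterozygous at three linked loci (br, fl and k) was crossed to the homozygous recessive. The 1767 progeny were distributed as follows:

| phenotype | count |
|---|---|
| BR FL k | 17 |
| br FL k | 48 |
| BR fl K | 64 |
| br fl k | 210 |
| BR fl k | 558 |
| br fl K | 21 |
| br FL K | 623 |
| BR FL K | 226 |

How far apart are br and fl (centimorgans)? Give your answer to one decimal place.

26.8 centimorgans

The two most frequent reciprocal classes, BR fl k and br FL K, are the parental types, so the F1 was BR fl k / br FL K.
The two rarest classes, BR FL k and br fl K, are the double crossovers. Comparing them with the parentals, only the fl allele has switched, so fl is the middle locus and the order is br – fl – k.
Crossovers in the br–fl interval produce the single-crossover classes br fl k and BR FL K (210 + 226 = 436) plus the double crossovers (38).
RF(br–fl) = (436 + 38) / 1767 = 474/1767 = 0.2683 → 26.8 centimorgans.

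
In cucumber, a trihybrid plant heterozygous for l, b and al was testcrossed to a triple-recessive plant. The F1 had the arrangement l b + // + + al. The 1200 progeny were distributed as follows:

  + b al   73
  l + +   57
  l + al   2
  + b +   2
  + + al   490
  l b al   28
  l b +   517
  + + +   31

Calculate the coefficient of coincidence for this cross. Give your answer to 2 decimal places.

0.57

The two rarest classes, + b + and l + al, are the double crossovers. Comparing them with the parentals, only the l allele has switched, so l is the middle locus and the order is al – l – b.
al–l: (59 + 4)/1200 = 0.0525; l–b: (130 + 4)/1200 = 0.1117.
Expected DCO frequency = 0.0525 × 0.1117 ≈ 0.00586; observed = 4/1200 ≈ 0.00333.
Coefficient of coincidence = 0.00333/0.00586 ≈ 0.57.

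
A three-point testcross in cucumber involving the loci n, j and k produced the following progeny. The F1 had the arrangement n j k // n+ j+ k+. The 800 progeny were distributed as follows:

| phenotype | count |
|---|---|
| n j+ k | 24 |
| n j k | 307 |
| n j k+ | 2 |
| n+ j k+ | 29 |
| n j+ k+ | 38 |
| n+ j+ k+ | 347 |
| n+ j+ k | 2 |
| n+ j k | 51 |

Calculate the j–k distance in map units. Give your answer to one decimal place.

The two rarest classes, n j k+ and n+ j+ k, are the double crossovers. Comparing them with the parentals, only the k allele has switched, so k is the middle locus and the order is n – k – j.
Crossovers in the k–j interval produce the single-crossover classes n j+ k and n+ j k+ (24 + 29 = 53) plus the double crossovers (4).
RF(k–j) = (53 + 4) / 800 = 57/800 = 0.0712 → 7.1 map units.

7.1 map units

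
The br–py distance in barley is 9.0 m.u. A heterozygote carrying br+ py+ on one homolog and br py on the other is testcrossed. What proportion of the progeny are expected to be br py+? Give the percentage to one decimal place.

A map distance of 9.0 m.u. corresponds to a recombination frequency of 0.090.
The F1 is br+ py+ / br py, so br py+ is a recombinant gamete class with expected frequency r/2 = 0.090/2 = 0.0450.
That is 0.0450 = 4.5% of the progeny.

4.5%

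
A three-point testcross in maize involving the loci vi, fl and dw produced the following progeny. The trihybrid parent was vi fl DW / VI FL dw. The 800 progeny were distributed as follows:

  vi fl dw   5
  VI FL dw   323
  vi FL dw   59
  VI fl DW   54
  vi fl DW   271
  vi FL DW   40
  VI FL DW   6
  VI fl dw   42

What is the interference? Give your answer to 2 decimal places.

The two rarest classes, vi fl dw and VI FL DW, are the double crossovers. Comparing them with the parentals, only the dw allele has switched, so dw is the middle locus and the order is fl – dw – vi.
fl–dw: (82 + 11)/800 = 0.1163; dw–vi: (113 + 11)/800 = 0.1550.
Expected DCO frequency = 0.1163 × 0.1550 ≈ 0.01803; observed = 11/800 ≈ 0.01375.
Coefficient of coincidence = 0.01375/0.01803 ≈ 0.76; interference = 1 − 0.76 = 0.24.

0.24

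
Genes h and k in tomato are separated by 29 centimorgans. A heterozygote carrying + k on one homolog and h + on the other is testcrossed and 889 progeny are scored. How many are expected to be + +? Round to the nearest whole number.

129

A map distance of 29 centimorgans corresponds to a recombination frequency of 0.290.
The F1 is + k / h +, so + + is a recombinant gamete class with expected frequency r/2 = 0.290/2 = 0.1450.
Expected number = 0.1450 × 889 = 128.91 ≈ 129.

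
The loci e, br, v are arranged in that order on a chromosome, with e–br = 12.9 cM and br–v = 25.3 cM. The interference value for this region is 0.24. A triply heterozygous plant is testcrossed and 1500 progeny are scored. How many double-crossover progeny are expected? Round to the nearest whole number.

37

Map distances give recombination frequencies of 0.129 and 0.253 for the two intervals.
With interference 0.24 (so coincidence = 0.76), expected double-crossover frequency = 0.129 × 0.253 × 0.76 = 0.02480.
Expected number = 0.02480 × 1500 = 37.21 ≈ 37.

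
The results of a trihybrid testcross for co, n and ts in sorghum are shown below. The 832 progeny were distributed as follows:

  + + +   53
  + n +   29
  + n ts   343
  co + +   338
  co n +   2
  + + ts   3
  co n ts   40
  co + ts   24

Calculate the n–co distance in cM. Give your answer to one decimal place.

11.8 cM

The two most frequent reciprocal classes, co + + and + n ts, are the parental types, so the F1 was co + + / + n ts.
The two rarest classes, co n + and + + ts, are the double crossovers. Comparing them with the parentals, only the n allele has switched, so n is the middle locus and the order is co – n – ts.
Crossovers in the co–n interval produce the single-crossover classes + + + and co n ts (53 + 40 = 93) plus the double crossovers (5).
RF(co–n) = (93 + 5) / 832 = 98/832 = 0.1178 → 11.8 cM.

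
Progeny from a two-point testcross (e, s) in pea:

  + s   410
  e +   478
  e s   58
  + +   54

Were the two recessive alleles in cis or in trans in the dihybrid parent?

The two most frequent classes are + s (410) and e + (478); these are the parental (non-recombinant) types.
So the F1 carried + s on one chromosome and e + on the other — the recessive alleles are on opposite chromosomes (trans / repulsion).

trans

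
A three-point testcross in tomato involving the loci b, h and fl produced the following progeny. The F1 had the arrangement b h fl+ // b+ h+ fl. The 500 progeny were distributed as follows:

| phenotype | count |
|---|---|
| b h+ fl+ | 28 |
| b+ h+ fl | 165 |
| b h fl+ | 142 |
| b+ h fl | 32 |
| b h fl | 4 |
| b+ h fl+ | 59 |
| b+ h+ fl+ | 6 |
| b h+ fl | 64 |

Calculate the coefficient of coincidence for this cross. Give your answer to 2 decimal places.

0.54

The two rarest classes, b h fl and b+ h+ fl+, are the double crossovers. Comparing them with the parentals, only the fl allele has switched, so fl is the middle locus and the order is b – fl – h.
b–fl: (123 + 10)/500 = 0.2660; fl–h: (60 + 10)/500 = 0.1400.
Expected DCO frequency = 0.2660 × 0.1400 ≈ 0.03724; observed = 10/500 ≈ 0.02000.
Coefficient of coincidence = 0.02000/0.03724 ≈ 0.54.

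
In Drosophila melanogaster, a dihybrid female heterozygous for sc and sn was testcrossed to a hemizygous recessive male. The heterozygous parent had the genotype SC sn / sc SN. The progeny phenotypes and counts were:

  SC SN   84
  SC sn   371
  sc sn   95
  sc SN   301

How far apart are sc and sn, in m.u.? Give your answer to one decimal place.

21.0 m.u.

The recombinant classes are SC SN and sc sn: 84 + 95 = 179.
Recombination frequency = 179/851 = 0.2103 ≈ 21.0%, i.e. 21.0 m.u.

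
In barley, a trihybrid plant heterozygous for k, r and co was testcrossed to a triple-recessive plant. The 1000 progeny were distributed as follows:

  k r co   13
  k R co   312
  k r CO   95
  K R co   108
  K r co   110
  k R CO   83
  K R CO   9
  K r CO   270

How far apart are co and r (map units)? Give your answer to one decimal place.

The two most frequent reciprocal classes, k R co and K r CO, are the parental types, so the F1 was k R co / K r CO.
The two rarest classes, k r co and K R CO, are the double crossovers. Comparing them with the parentals, only the r allele has switched, so r is the middle locus and the order is k – r – co.
Crossovers in the r–co interval produce the single-crossover classes k R CO and K r co (83 + 110 = 193) plus the double crossovers (22).
RF(r–co) = (193 + 22) / 1000 = 215/1000 = 0.2150 → 21.5 map units.

21.5 map units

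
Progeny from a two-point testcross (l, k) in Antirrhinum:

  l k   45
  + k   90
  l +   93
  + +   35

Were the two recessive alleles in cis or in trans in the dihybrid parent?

trans

The two most frequent classes are + k (90) and l + (93); these are the parental (non-recombinant) types.
So the F1 carried + k on one chromosome and l + on the other — the recessive alleles are on opposite chromosomes (trans / repulsion).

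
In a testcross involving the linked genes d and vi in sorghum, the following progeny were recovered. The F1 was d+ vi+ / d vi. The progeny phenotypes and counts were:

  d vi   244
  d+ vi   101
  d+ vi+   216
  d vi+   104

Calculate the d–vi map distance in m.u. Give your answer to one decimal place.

30.8 m.u.

The recombinant classes are d+ vi and d vi+: 101 + 104 = 205.
Recombination frequency = 205/665 = 0.3083 ≈ 30.8%, i.e. 30.8 m.u.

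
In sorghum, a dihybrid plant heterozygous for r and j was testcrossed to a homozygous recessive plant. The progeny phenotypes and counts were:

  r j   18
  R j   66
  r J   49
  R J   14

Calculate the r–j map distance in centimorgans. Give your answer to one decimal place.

21.8 centimorgans

The two most frequent classes, R j (66) and r J (49), are the parental types, so the F1 was R j / r J.
The recombinant classes are R J and r j: 14 + 18 = 32.
Recombination frequency = 32/147 = 0.2177 ≈ 21.8%, i.e. 21.8 centimorgans.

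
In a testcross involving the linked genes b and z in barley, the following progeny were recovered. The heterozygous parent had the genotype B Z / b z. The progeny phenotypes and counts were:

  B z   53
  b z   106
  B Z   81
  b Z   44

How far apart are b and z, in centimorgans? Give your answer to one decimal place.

The recombinant classes are B z and b Z: 53 + 44 = 97.
Recombination frequency = 97/284 = 0.3415 ≈ 34.2%, i.e. 34.2 centimorgans.

34.2 centimorgans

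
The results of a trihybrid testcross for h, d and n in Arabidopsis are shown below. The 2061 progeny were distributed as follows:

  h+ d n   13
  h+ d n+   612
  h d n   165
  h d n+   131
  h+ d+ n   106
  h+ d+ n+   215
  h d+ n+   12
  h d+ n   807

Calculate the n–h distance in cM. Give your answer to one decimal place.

The two most frequent reciprocal classes, h d+ n and h+ d n+, are the parental types, so the F1 was h d+ n / h+ d n+.
The two rarest classes, h d+ n+ and h+ d n, are the double crossovers. Comparing them with the parentals, only the n allele has switched, so n is the middle locus and the order is d – n – h.
Crossovers in the n–h interval produce the single-crossover classes h+ d+ n and h d n+ (106 + 131 = 237) plus the double crossovers (25).
RF(n–h) = (237 + 25) / 2061 = 262/2061 = 0.1271 → 12.7 cM.

12.7 cM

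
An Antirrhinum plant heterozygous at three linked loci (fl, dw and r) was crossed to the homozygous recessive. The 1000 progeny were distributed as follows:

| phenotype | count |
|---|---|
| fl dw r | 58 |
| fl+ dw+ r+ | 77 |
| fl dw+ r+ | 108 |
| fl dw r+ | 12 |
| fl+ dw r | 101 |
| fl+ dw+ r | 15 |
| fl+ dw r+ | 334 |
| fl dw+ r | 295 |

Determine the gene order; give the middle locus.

fl

The two most frequent reciprocal classes, fl+ dw r+ and fl dw+ r, are the parental types, so the F1 was fl+ dw r+ / fl dw+ r.
The two rarest classes, fl dw r+ and fl+ dw+ r, are the double crossovers. Comparing them with the parentals, only the fl allele has switched, so fl is the middle locus and the order is dw – fl – r.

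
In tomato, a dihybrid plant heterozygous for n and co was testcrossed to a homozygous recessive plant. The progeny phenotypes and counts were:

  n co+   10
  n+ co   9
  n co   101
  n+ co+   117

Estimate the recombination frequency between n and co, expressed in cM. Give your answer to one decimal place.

8.0 cM

The two most frequent classes, n+ co+ (117) and n co (101), are the parental types, so the F1 was n+ co+ / n co.
The recombinant classes are n+ co and n co+: 9 + 10 = 19.
Recombination frequency = 19/237 = 0.0802 ≈ 8.0%, i.e. 8.0 cM.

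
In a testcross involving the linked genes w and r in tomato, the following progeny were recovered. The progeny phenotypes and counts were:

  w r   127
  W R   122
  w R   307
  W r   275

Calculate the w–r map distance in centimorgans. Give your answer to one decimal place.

30.0 centimorgans

The two most frequent classes, W r (275) and w R (307), are the parental types, so the F1 was W r / w R.
The recombinant classes are W R and w r: 122 + 127 = 249.
Recombination frequency = 249/831 = 0.2996 ≈ 30.0%, i.e. 30.0 centimorgans.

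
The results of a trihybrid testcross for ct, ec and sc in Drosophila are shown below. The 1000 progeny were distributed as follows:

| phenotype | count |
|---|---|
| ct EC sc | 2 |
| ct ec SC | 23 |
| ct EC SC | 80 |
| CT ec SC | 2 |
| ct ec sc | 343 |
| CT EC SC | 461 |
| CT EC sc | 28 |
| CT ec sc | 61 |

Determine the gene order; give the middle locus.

ec

The two most frequent reciprocal classes, ct ec sc and CT EC SC, are the parental types, so the F1 was ct ec sc / CT EC SC.
The two rarest classes, ct EC sc and CT ec SC, are the double crossovers. Comparing them with the parentals, only the ec allele has switched, so ec is the middle locus and the order is sc – ec – ct.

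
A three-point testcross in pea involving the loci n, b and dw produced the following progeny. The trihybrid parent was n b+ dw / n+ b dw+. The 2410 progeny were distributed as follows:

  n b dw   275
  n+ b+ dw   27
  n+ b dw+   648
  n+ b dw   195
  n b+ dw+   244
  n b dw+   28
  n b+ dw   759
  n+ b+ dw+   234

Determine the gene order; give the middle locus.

n

The two rarest classes, n+ b+ dw and n b dw+, are the double crossovers. Comparing them with the parentals, only the n allele has switched, so n is the middle locus and the order is dw – n – b.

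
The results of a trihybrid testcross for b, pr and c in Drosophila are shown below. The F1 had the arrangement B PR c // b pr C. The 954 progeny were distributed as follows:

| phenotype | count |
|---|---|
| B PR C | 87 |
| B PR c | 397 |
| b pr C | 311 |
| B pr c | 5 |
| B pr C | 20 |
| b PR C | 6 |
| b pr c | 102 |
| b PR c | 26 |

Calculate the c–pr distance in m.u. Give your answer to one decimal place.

21.0 m.u.

The two rarest classes, B pr c and b PR C, are the double crossovers. Comparing them with the parentals, only the pr allele has switched, so pr is the middle locus and the order is c – pr – b.
Crossovers in the c–pr interval produce the single-crossover classes B PR C and b pr c (87 + 102 = 189) plus the double crossovers (11).
RF(c–pr) = (189 + 11) / 954 = 200/954 = 0.2096 → 21.0 m.u.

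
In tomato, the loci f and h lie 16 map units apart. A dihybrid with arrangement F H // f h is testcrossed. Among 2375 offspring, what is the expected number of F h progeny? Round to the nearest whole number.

A map distance of 16 map units corresponds to a recombination frequency of 0.160.
The F1 is F H / f h, so F h is a recombinant gamete class with expected frequency r/2 = 0.160/2 = 0.0800.
Expected number = 0.0800 × 2375 = 190.00 ≈ 190.

190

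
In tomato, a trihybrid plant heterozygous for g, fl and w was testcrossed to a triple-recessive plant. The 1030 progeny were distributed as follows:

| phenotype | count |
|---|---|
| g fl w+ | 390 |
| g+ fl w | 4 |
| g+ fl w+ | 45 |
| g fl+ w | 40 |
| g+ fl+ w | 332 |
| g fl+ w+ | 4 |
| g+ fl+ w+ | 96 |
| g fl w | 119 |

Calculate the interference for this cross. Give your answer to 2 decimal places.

0.60

The two most frequent reciprocal classes, g fl w+ and g+ fl+ w, are the parental types, so the F1 was g fl w+ / g+ fl+ w.
The two rarest classes, g fl+ w+ and g+ fl w, are the double crossovers. Comparing them with the parentals, only the fl allele has switched, so fl is the middle locus and the order is g – fl – w.
g–fl: (85 + 8)/1030 = 0.0903; fl–w: (215 + 8)/1030 = 0.2165.
Expected DCO frequency = 0.0903 × 0.2165 ≈ 0.01955; observed = 8/1030 ≈ 0.00777.
Coefficient of coincidence = 0.00777/0.01955 ≈ 0.40; interference = 1 − 0.40 = 0.60.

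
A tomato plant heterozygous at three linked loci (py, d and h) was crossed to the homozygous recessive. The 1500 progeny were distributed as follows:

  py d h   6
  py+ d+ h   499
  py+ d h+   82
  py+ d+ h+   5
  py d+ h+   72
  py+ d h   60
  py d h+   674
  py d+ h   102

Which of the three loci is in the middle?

The two most frequent reciprocal classes, py d h+ and py+ d+ h, are the parental types, so the F1 was py d h+ / py+ d+ h.
The two rarest classes, py d h and py+ d+ h+, are the double crossovers. Comparing them with the parentals, only the h allele has switched, so h is the middle locus and the order is d – h – py.

h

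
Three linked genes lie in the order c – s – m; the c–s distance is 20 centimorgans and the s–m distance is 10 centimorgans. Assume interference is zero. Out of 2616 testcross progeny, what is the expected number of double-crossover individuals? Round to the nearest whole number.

52

Map distances give recombination frequencies of 0.200 and 0.100 for the two intervals.
With no interference, expected double-crossover frequency = 0.200 × 0.100 = 0.02000.
Expected number = 0.02000 × 2616 = 52.32 ≈ 52.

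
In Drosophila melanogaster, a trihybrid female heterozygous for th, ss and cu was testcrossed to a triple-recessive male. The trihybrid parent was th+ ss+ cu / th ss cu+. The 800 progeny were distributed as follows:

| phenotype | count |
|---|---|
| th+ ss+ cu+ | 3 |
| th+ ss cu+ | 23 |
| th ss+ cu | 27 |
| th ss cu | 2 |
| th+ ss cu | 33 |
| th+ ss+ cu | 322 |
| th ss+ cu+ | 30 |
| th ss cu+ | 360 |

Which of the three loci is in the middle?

The two rarest classes, th+ ss+ cu+ and th ss cu, are the double crossovers. Comparing them with the parentals, only the cu allele has switched, so cu is the middle locus and the order is th – cu – ss.

cu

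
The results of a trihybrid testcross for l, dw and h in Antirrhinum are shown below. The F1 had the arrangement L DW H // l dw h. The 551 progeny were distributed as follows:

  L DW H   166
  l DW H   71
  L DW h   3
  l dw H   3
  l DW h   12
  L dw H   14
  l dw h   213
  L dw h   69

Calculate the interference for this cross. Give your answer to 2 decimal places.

0.29

The two rarest classes, L DW h and l dw H, are the double crossovers. Comparing them with the parentals, only the h allele has switched, so h is the middle locus and the order is dw – h – l.
dw–h: (26 + 6)/551 = 0.0581; h–l: (140 + 6)/551 = 0.2650.
Expected DCO frequency = 0.0581 × 0.2650 ≈ 0.01540; observed = 6/551 ≈ 0.01089.
Coefficient of coincidence = 0.01089/0.01540 ≈ 0.71; interference = 1 − 0.71 = 0.29.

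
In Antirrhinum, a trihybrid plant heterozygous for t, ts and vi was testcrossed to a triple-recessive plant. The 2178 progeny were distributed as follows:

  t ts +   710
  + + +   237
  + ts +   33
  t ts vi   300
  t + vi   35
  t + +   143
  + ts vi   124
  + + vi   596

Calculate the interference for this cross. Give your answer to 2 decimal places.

The two most frequent reciprocal classes, t ts + and + + vi, are the parental types, so the F1 was t ts + / + + vi.
The two rarest classes, + ts + and t + vi, are the double crossovers. Comparing them with the parentals, only the t allele has switched, so t is the middle locus and the order is vi – t – ts.
vi–t: (537 + 68)/2178 = 0.2778; t–ts: (267 + 68)/2178 = 0.1538.
Expected DCO frequency = 0.2778 × 0.1538 ≈ 0.04273; observed = 68/2178 ≈ 0.03122.
Coefficient of coincidence = 0.03122/0.04273 ≈ 0.73; interference = 1 − 0.73 = 0.27.

0.27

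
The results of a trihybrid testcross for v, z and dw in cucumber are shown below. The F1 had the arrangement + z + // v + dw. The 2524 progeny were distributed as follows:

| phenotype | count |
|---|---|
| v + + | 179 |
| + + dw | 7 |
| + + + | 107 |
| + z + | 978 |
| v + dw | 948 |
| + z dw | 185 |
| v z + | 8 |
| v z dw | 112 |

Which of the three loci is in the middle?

v

The two rarest classes, v z + and + + dw, are the double crossovers. Comparing them with the parentals, only the v allele has switched, so v is the middle locus and the order is dw – v – z.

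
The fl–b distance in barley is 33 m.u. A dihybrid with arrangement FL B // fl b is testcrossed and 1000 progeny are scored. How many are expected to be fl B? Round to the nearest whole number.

A map distance of 33 m.u. corresponds to a recombination frequency of 0.330.
The F1 is FL B / fl b, so fl B is a recombinant gamete class with expected frequency r/2 = 0.330/2 = 0.1650.
Expected number = 0.1650 × 1000 = 165.00 ≈ 165.

165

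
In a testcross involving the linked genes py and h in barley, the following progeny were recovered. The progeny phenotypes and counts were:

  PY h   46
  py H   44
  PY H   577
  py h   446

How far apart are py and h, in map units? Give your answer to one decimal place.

The two most frequent classes, PY H (577) and py h (446), are the parental types, so the F1 was PY H / py h.
The recombinant classes are PY h and py H: 46 + 44 = 90.
Recombination frequency = 90/1113 = 0.0809 ≈ 8.1%, i.e. 8.1 map units.

8.1 map units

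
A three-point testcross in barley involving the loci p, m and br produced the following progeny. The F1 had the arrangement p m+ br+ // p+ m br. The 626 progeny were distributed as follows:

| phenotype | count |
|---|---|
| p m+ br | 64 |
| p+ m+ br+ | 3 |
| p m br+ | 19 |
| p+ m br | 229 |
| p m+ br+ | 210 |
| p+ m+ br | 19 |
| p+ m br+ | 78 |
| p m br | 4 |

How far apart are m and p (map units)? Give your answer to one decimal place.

7.2 map units

The two rarest classes, p+ m+ br+ and p m br, are the double crossovers. Comparing them with the parentals, only the p allele has switched, so p is the middle locus and the order is m – p – br.
Crossovers in the m–p interval produce the single-crossover classes p m br+ and p+ m+ br (19 + 19 = 38) plus the double crossovers (7).
RF(m–p) = (38 + 7) / 626 = 45/626 = 0.0719 → 7.2 map units.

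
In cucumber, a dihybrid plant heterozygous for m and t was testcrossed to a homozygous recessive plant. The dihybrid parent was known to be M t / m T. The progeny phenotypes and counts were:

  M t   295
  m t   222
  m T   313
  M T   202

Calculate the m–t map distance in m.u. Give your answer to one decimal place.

41.1 m.u.

The recombinant classes are M T and m t: 202 + 222 = 424.
Recombination frequency = 424/1032 = 0.4109 ≈ 41.1%, i.e. 41.1 m.u.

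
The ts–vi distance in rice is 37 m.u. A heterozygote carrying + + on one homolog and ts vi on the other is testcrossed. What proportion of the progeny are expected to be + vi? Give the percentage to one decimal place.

18.5%

A map distance of 37 m.u. corresponds to a recombination frequency of 0.370.
The F1 is + + / ts vi, so + vi is a recombinant gamete class with expected frequency r/2 = 0.370/2 = 0.1850.
That is 0.1850 = 18.5% of the progeny.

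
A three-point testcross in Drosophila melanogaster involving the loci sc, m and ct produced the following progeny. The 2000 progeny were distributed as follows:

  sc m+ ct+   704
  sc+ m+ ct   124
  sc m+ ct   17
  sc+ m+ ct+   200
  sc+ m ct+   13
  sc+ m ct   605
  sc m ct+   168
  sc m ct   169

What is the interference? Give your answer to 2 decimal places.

The two most frequent reciprocal classes, sc+ m ct and sc m+ ct+, are the parental types, so the F1 was sc+ m ct / sc m+ ct+.
The two rarest classes, sc+ m ct+ and sc m+ ct, are the double crossovers. Comparing them with the parentals, only the ct allele has switched, so ct is the middle locus and the order is m – ct – sc.
m–ct: (292 + 30)/2000 = 0.1610; ct–sc: (369 + 30)/2000 = 0.1995.
Expected DCO frequency = 0.1610 × 0.1995 ≈ 0.03212; observed = 30/2000 ≈ 0.01500.
Coefficient of coincidence = 0.01500/0.03212 ≈ 0.47; interference = 1 − 0.47 = 0.53.

0.53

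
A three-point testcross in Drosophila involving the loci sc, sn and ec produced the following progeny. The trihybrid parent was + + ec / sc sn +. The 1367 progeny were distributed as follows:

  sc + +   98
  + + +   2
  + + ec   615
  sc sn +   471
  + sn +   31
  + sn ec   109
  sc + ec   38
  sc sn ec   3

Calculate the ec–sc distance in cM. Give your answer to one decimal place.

5.4 cM

The two rarest classes, + + + and sc sn ec, are the double crossovers. Comparing them with the parentals, only the ec allele has switched, so ec is the middle locus and the order is sn – ec – sc.
Crossovers in the ec–sc interval produce the single-crossover classes sc + ec and + sn + (38 + 31 = 69) plus the double crossovers (5).
RF(ec–sc) = (69 + 5) / 1367 = 74/1367 = 0.0541 → 5.4 cM.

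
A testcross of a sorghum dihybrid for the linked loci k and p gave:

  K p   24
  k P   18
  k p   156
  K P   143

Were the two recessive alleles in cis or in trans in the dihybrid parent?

The two most frequent classes are K P (143) and k p (156); these are the parental (non-recombinant) types.
So the F1 carried K P on one chromosome and k p on the other — the recessive alleles are on the same chromosome (cis / coupling).

cis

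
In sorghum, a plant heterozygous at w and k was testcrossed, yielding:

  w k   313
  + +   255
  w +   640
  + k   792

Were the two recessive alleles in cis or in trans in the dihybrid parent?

trans

The two most frequent classes are + k (792) and w + (640); these are the parental (non-recombinant) types.
So the F1 carried + k on one chromosome and w + on the other — the recessive alleles are on opposite chromosomes (trans / repulsion).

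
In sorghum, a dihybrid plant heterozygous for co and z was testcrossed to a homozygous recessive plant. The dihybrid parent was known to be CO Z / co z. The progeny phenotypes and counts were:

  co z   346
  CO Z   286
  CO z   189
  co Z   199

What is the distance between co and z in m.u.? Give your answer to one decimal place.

38.0 m.u.

The recombinant classes are CO z and co Z: 189 + 199 = 388.
Recombination frequency = 388/1020 = 0.3804 ≈ 38.0%, i.e. 38.0 m.u.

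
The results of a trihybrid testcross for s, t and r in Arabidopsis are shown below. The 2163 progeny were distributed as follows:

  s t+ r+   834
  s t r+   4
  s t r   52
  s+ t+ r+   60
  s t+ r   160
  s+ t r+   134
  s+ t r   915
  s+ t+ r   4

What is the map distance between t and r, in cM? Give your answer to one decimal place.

The two most frequent reciprocal classes, s+ t r and s t+ r+, are the parental types, so the F1 was s+ t r / s t+ r+.
The two rarest classes, s+ t+ r and s t r+, are the double crossovers. Comparing them with the parentals, only the t allele has switched, so t is the middle locus and the order is s – t – r.
Crossovers in the t–r interval produce the single-crossover classes s+ t r+ and s t+ r (134 + 160 = 294) plus the double crossovers (8).
RF(t–r) = (294 + 8) / 2163 = 302/2163 = 0.1396 → 14.0 cM.

14.0 cM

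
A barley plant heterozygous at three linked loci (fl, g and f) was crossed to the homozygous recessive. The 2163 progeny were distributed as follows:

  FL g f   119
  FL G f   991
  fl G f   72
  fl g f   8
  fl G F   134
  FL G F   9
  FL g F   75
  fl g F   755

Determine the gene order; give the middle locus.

The two most frequent reciprocal classes, FL G f and fl g F, are the parental types, so the F1 was FL G f / fl g F.
The two rarest classes, FL G F and fl g f, are the double crossovers. Comparing them with the parentals, only the f allele has switched, so f is the middle locus and the order is g – f – fl.

f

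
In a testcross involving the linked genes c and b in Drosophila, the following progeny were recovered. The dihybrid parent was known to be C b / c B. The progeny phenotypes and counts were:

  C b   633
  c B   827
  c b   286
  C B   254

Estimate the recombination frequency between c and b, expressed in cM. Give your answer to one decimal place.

27.0 cM

The recombinant classes are C B and c b: 254 + 286 = 540.
Recombination frequency = 540/2000 = 0.2700 ≈ 27.0%, i.e. 27.0 cM.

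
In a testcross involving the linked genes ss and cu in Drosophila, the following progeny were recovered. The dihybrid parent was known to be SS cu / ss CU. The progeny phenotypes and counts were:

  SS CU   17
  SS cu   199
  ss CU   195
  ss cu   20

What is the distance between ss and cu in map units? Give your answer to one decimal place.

8.6 map units

The recombinant classes are SS CU and ss cu: 17 + 20 = 37.
Recombination frequency = 37/431 = 0.0858 ≈ 8.6%, i.e. 8.6 map units.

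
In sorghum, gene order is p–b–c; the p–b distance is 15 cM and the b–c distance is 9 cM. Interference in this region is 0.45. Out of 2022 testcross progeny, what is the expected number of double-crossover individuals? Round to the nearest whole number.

15

Map distances give recombination frequencies of 0.150 and 0.090 for the two intervals.
With interference 0.45 (so coincidence = 0.55), expected double-crossover frequency = 0.150 × 0.090 × 0.55 = 0.00743.
Expected number = 0.00743 × 2022 = 15.01 ≈ 15.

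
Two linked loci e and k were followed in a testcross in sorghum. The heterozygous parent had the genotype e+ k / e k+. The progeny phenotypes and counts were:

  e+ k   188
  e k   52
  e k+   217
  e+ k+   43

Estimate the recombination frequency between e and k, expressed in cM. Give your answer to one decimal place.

19.0 cM

The recombinant classes are e+ k+ and e k: 43 + 52 = 95.
Recombination frequency = 95/500 = 0.1900 ≈ 19.0%, i.e. 19.0 cM.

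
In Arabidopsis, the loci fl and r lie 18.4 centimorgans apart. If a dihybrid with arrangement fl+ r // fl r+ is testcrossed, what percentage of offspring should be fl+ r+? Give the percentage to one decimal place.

A map distance of 18.4 centimorgans corresponds to a recombination frequency of 0.184.
The F1 is fl+ r / fl r+, so fl+ r+ is a recombinant gamete class with expected frequency r/2 = 0.184/2 = 0.0920.
That is 0.0920 = 9.2% of the progeny.

9.2%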